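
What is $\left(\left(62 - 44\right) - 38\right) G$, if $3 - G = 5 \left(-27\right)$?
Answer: $-2760$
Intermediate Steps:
$G = 138$ ($G = 3 - 5 \left(-27\right) = 3 - -135 = 3 + 135 = 138$)
$\left(\left(62 - 44\right) - 38\right) G = \left(\left(62 - 44\right) - 38\right) 138 = \left(18 - 38\right) 138 = \left(-20\right) 138 = -2760$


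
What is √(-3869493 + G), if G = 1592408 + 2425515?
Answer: √148430 ≈ 385.27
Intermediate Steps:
G = 4017923
√(-3869493 + G) = √(-3869493 + 4017923) = √148430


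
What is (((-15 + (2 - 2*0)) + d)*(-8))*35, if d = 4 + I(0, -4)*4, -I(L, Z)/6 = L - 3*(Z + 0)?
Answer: 83160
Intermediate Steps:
I(L, Z) = -6*L + 18*Z (I(L, Z) = -6*(L - 3*(Z + 0)) = -6*(L - 3*Z) = -6*L + 18*Z)
d = -284 (d = 4 + (-6*0 + 18*(-4))*4 = 4 + (0 - 72)*4 = 4 - 72*4 = 4 - 288 = -284)
(((-15 + (2 - 2*0)) + d)*(-8))*35 = (((-15 + (2 - 2*0)) - 284)*(-8))*35 = (((-15 + (2 + 0)) - 284)*(-8))*35 = (((-15 + 2) - 284)*(-8))*35 = ((-13 - 284)*(-8))*35 = -297*(-8)*35 = 2376*35 = 83160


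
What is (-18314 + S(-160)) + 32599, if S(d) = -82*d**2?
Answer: -2084915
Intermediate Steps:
(-18314 + S(-160)) + 32599 = (-18314 - 82*(-160)**2) + 32599 = (-18314 - 82*25600) + 32599 = (-18314 - 2099200) + 32599 = -2117514 + 32599 = -2084915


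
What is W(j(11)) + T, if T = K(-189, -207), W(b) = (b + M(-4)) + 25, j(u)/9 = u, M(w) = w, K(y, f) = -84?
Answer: 36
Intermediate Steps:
j(u) = 9*u
W(b) = 21 + b (W(b) = (b - 4) + 25 = (-4 + b) + 25 = 21 + b)
T = -84
W(j(11)) + T = (21 + 9*11) - 84 = (21 + 99) - 84 = 120 - 84 = 36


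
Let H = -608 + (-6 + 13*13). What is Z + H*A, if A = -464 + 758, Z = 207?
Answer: -130623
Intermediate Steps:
H = -445 (H = -608 + (-6 + 169) = -608 + 163 = -445)
A = 294
Z + H*A = 207 - 445*294 = 207 - 130830 = -130623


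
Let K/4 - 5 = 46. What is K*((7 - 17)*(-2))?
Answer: 4080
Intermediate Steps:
K = 204 (K = 20 + 4*46 = 20 + 184 = 204)
K*((7 - 17)*(-2)) = 204*((7 - 17)*(-2)) = 204*(-10*(-2)) = 204*20 = 4080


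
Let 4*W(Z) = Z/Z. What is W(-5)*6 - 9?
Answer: -15/2 ≈ -7.5000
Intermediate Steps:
W(Z) = ¼ (W(Z) = (Z/Z)/4 = (¼)*1 = ¼)
W(-5)*6 - 9 = (¼)*6 - 9 = 3/2 - 9 = -15/2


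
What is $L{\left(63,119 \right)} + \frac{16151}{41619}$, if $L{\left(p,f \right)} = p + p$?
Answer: $\frac{5260145}{41619} \approx 126.39$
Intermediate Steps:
$L{\left(p,f \right)} = 2 p$
$L{\left(63,119 \right)} + \frac{16151}{41619} = 2 \cdot 63 + \frac{16151}{41619} = 126 + 16151 \cdot \frac{1}{41619} = 126 + \frac{16151}{41619} = \frac{5260145}{41619}$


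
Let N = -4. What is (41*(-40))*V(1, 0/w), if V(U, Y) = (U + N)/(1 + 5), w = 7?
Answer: 820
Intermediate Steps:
V(U, Y) = -⅔ + U/6 (V(U, Y) = (U - 4)/(1 + 5) = (-4 + U)/6 = (-4 + U)*(⅙) = -⅔ + U/6)
(41*(-40))*V(1, 0/w) = (41*(-40))*(-⅔ + (⅙)*1) = -1640*(-⅔ + ⅙) = -1640*(-½) = 820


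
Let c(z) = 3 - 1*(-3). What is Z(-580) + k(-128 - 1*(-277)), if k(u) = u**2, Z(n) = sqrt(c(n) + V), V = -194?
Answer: 22201 + 2*I*sqrt(47) ≈ 22201.0 + 13.711*I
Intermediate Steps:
c(z) = 6 (c(z) = 3 + 3 = 6)
Z(n) = 2*I*sqrt(47) (Z(n) = sqrt(6 - 194) = sqrt(-188) = 2*I*sqrt(47))
Z(-580) + k(-128 - 1*(-277)) = 2*I*sqrt(47) + (-128 - 1*(-277))**2 = 2*I*sqrt(47) + (-128 + 277)**2 = 2*I*sqrt(47) + 149**2 = 2*I*sqrt(47) + 22201 = 22201 + 2*I*sqrt(47)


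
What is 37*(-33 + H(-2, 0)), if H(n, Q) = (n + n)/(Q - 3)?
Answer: -3515/3 ≈ -1171.7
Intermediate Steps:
H(n, Q) = 2*n/(-3 + Q) (H(n, Q) = (2*n)/(-3 + Q) = 2*n/(-3 + Q))
37*(-33 + H(-2, 0)) = 37*(-33 + 2*(-2)/(-3 + 0)) = 37*(-33 + 2*(-2)/(-3)) = 37*(-33 + 2*(-2)*(-⅓)) = 37*(-33 + 4/3) = 37*(-95/3) = -3515/3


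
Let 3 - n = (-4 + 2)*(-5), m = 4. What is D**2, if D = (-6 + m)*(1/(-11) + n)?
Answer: 24336/121 ≈ 201.12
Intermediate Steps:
n = -7 (n = 3 - (-4 + 2)*(-5) = 3 - (-2)*(-5) = 3 - 1*10 = 3 - 10 = -7)
D = 156/11 (D = (-6 + 4)*(1/(-11) - 7) = -2*(-1/11 - 7) = -2*(-78/11) = 156/11 ≈ 14.182)
D**2 = (156/11)**2 = 24336/121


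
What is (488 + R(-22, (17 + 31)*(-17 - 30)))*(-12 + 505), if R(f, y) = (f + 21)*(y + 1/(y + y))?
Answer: 6103797997/4512 ≈ 1.3528e+6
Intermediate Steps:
R(f, y) = (21 + f)*(y + 1/(2*y))
(488 + R(-22, (17 + 31)*(-17 - 30)))*(-12 + 505) = (488 + (21 - 22 + 2*((17 + 31)*(-17 - 30))²*(21 - 22))/(2*(((17 + 31)*(-17 - 30)))))*(-12 + 505) = (488 + (21 - 22 + 2*(48*(-47))²*(-1))/(2*((48*(-47)))))*493 = (488 + (½)*(21 - 22 + 2*(-2256)²*(-1))/(-2256))*493 = (488 + (½)*(-1/2256)*(21 - 22 + 2*5089536*(-1)))*493 = (488 + (½)*(-1/2256)*(21 - 22 - 10179072))*493 = (488 + (½)*(-1/2256)*(-10179073))*493 = (488 + 10179073/4512)*493 = (12380929/4512)*493 = 6103797997/4512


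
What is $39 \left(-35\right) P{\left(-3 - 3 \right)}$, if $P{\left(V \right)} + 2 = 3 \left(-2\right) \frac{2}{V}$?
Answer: $0$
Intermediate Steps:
$P{\left(V \right)} = -2 - \frac{12}{V}$ ($P{\left(V \right)} = -2 + 3 \left(-2\right) \frac{2}{V} = -2 - 6 \frac{2}{V} = -2 - \frac{12}{V}$)
$39 \left(-35\right) P{\left(-3 - 3 \right)} = 39 \left(-35\right) \left(-2 - \frac{12}{-3 - 3}\right) = - 1365 \left(-2 - \frac{12}{-3 - 3}\right) = - 1365 \left(-2 - \frac{12}{-6}\right) = - 1365 \left(-2 - -2\right) = - 1365 \left(-2 + 2\right) = \left(-1365\right) 0 = 0$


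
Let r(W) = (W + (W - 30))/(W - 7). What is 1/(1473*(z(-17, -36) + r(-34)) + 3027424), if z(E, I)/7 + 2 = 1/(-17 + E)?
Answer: 1394/4195967273 ≈ 3.3222e-7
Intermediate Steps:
z(E, I) = -14 + 7/(-17 + E)
r(W) = (-30 + 2*W)/(-7 + W) (r(W) = (W + (-30 + W))/(-7 + W) = (-30 + 2*W)/(-7 + W))
1/(1473*(z(-17, -36) + r(-34)) + 3027424) = 1/(1473*(7*(35 - 2*(-17))/(-17 - 17) + 2*(-15 - 34)/(-7 - 34)) + 3027424) = 1/(1473*(7*(35 + 34)/(-34) + 2*(-49)/(-41)) + 3027424) = 1/(1473*(7*(-1/34)*69 + 2*(-1/41)*(-49)) + 3027424) = 1/(1473*(-483/34 + 98/41) + 3027424) = 1/(1473*(-16471/1394) + 3027424) = 1/(-24261783/1394 + 3027424) = 1/(4195967273/1394) = 1394/4195967273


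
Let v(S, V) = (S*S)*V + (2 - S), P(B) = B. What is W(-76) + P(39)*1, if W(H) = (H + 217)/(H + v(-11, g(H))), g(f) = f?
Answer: 7680/197 ≈ 38.985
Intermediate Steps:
v(S, V) = 2 - S + V*S² (v(S, V) = S²*V + (2 - S) = V*S² + (2 - S) = 2 - S + V*S²)
W(H) = (217 + H)/(13 + 122*H) (W(H) = (H + 217)/(H + (2 - 1*(-11) + H*(-11)²)) = (217 + H)/(H + (2 + 11 + H*121)) = (217 + H)/(H + (2 + 11 + 121*H)) = (217 + H)/(H + (13 + 121*H)) = (217 + H)/(13 + 122*H))
W(-76) + P(39)*1 = (217 - 76)/(13 + 122*(-76)) + 39*1 = 141/(13 - 9272) + 39 = 141/(-9259) + 39 = -1/9259*141 + 39 = -3/197 + 39 = 7680/197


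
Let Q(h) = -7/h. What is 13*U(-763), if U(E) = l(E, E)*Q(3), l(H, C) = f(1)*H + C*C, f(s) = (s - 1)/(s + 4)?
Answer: -52977379/3 ≈ -1.7659e+7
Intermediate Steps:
f(s) = (-1 + s)/(4 + s)
l(H, C) = C² (l(H, C) = ((-1 + 1)/(4 + 1))*H + C*C = (0/5)*H + C² = ((⅕)*0)*H + C² = 0*H + C² = 0 + C² = C²)
U(E) = -7*E²/3 (U(E) = E²*(-7/3) = -7*E²/3)
13*U(-763) = 13*(-7/3*(-763)²) = 13*(-7/3*582169) = 13*(-4075183/3) = -52977379/3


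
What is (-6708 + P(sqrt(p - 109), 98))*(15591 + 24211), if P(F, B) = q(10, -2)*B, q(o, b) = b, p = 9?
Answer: -274793008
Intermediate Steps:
P(F, B) = -2*B
(-6708 + P(sqrt(p - 109), 98))*(15591 + 24211) = (-6708 - 2*98)*(15591 + 24211) = (-6708 - 196)*39802 = -6904*39802 = -274793008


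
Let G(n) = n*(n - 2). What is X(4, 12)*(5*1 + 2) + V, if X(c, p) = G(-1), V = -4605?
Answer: -4584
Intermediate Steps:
G(n) = n*(-2 + n)
X(c, p) = 3 (X(c, p) = -(-2 - 1) = -1*(-3) = 3)
X(4, 12)*(5*1 + 2) + V = 3*(5*1 + 2) - 4605 = 3*(5 + 2) - 4605 = 3*7 - 4605 = 21 - 4605 = -4584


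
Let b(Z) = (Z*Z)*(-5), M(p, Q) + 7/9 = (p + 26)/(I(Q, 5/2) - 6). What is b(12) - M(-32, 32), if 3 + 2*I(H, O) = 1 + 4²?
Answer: -6419/9 ≈ -713.22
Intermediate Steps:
I(H, O) = 7 (I(H, O) = -3/2 + (1 + 4²)/2 = -3/2 + (1 + 16)/2 = -3/2 + (½)*17 = -3/2 + 17/2 = 7)
M(p, Q) = 227/9 + p (M(p, Q) = -7/9 + (p + 26)/(7 - 6) = -7/9 + (26 + p)/1 = -7/9 + (26 + p)*1 = -7/9 + (26 + p) = 227/9 + p)
b(Z) = -5*Z² (b(Z) = Z²*(-5) = -5*Z²)
b(12) - M(-32, 32) = -5*12² - (227/9 - 32) = -5*144 - 1*(-61/9) = -720 + 61/9 = -6419/9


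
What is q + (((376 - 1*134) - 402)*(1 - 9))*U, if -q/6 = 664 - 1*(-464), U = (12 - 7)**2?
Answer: 25232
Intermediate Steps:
U = 25 (U = 5**2 = 25)
q = -6768 (q = -6*(664 - 1*(-464)) = -6*(664 + 464) = -6*1128 = -6768)
q + (((376 - 1*134) - 402)*(1 - 9))*U = -6768 + (((376 - 1*134) - 402)*(1 - 9))*25 = -6768 + (((376 - 134) - 402)*(-8))*25 = -6768 + ((242 - 402)*(-8))*25 = -6768 - 160*(-8)*25 = -6768 + 1280*25 = -6768 + 32000 = 25232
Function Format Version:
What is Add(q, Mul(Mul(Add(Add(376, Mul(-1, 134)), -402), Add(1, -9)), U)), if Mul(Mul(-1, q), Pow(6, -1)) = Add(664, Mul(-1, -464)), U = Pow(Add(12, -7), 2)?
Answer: 25232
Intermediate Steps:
U = 25 (U = Pow(5, 2) = 25)
q = -6768 (q = Mul(-6, Add(664, Mul(-1, -464))) = Mul(-6, Add(664, 464)) = Mul(-6, 1128) = -6768)
Add(q, Mul(Mul(Add(Add(376, Mul(-1, 134)), -402), Add(1, -9)), U)) = Add(-6768, Mul(Mul(Add(Add(376, Mul(-1, 134)), -402), Add(1, -9)), 25)) = Add(-6768, Mul(Mul(Add(Add(376, -134), -402), -8), 25)) = Add(-6768, Mul(Mul(Add(242, -402), -8), 25)) = Add(-6768, Mul(Mul(-160, -8), 25)) = Add(-6768, Mul(1280, 25)) = Add(-6768, 32000) = 25232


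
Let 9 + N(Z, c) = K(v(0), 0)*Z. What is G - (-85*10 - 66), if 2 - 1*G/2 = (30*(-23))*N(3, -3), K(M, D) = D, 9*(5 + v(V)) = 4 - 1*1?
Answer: -11500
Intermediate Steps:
v(V) = -14/3 (v(V) = -5 + (4 - 1*1)/9 = -5 + (4 - 1)/9 = -5 + (1/9)*3 = -5 + 1/3 = -14/3)
N(Z, c) = -9 (N(Z, c) = -9 + 0*Z = -9 + 0 = -9)
G = -12416 (G = 4 - 2*30*(-23)*(-9) = 4 - (-1380)*(-9) = 4 - 2*6210 = 4 - 12420 = -12416)
G - (-85*10 - 66) = -12416 - (-85*10 - 66) = -12416 - (-850 - 66) = -12416 - 1*(-916) = -12416 + 916 = -11500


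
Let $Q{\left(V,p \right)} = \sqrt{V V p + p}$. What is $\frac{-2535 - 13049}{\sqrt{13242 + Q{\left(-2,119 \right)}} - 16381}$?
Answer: $\frac{15584}{16381 - \sqrt{13242 + \sqrt{595}}} \approx 0.95808$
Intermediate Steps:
$Q{\left(V,p \right)} = \sqrt{p + p V^{2}}$ ($Q{\left(V,p \right)} = \sqrt{p V^{2} + p} = \sqrt{p + p V^{2}}$)
$\frac{-2535 - 13049}{\sqrt{13242 + Q{\left(-2,119 \right)}} - 16381} = \frac{-2535 - 13049}{\sqrt{13242 + \sqrt{119 \left(1 + \left(-2\right)^{2}\right)}} - 16381} = - \frac{15584}{\sqrt{13242 + \sqrt{119 \left(1 + 4\right)}} - 16381} = - \frac{15584}{\sqrt{13242 + \sqrt{119 \cdot 5}} - 16381} = - \frac{15584}{\sqrt{13242 + \sqrt{595}} - 16381} = - \frac{15584}{-16381 + \sqrt{13242 + \sqrt{595}}}$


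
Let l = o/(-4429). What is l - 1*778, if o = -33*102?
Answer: -3442396/4429 ≈ -777.24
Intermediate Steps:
o = -3366
l = 3366/4429 (l = -3366/(-4429) = -3366*(-1/4429) = 3366/4429 ≈ 0.75999)
l - 1*778 = 3366/4429 - 1*778 = 3366/4429 - 778 = -3442396/4429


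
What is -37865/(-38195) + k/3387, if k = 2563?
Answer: 45228508/25873293 ≈ 1.7481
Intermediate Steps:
-37865/(-38195) + k/3387 = -37865/(-38195) + 2563/3387 = -37865*(-1/38195) + 2563*(1/3387) = 7573/7639 + 2563/3387 = 45228508/25873293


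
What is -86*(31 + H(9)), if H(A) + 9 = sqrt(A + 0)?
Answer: -2150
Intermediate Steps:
H(A) = -9 + sqrt(A) (H(A) = -9 + sqrt(A + 0) = -9 + sqrt(A))
-86*(31 + H(9)) = -86*(31 + (-9 + sqrt(9))) = -86*(31 + (-9 + 3)) = -86*(31 - 6) = -86*25 = -2150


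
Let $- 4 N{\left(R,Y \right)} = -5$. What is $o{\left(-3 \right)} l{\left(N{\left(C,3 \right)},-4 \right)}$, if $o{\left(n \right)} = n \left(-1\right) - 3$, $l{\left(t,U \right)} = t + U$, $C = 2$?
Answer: $0$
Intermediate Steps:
$N{\left(R,Y \right)} = \frac{5}{4}$ ($N{\left(R,Y \right)} = \left(- \frac{1}{4}\right) \left(-5\right) = \frac{5}{4}$)
$l{\left(t,U \right)} = U + t$
$o{\left(n \right)} = -3 - n$ ($o{\left(n \right)} = - n - 3 = -3 - n$)
$o{\left(-3 \right)} l{\left(N{\left(C,3 \right)},-4 \right)} = \left(-3 - -3\right) \left(-4 + \frac{5}{4}\right) = \left(-3 + 3\right) \left(- \frac{11}{4}\right) = 0 \left(- \frac{11}{4}\right) = 0$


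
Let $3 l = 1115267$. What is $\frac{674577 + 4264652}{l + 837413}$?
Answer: $\frac{14817687}{3627506} \approx 4.0848$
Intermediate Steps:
$l = \frac{1115267}{3}$ ($l = \frac{1}{3} \cdot 1115267 = \frac{1115267}{3} \approx 3.7176 \cdot 10^{5}$)
$\frac{674577 + 4264652}{l + 837413} = \frac{674577 + 4264652}{\frac{1115267}{3} + 837413} = \frac{4939229}{\frac{3627506}{3}} = 4939229 \cdot \frac{3}{3627506} = \frac{14817687}{3627506}$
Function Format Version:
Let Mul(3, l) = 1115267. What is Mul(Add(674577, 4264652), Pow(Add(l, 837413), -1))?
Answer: Rational(14817687, 3627506) ≈ 4.0848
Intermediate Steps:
l = Rational(1115267, 3) (l = Mul(Rational(1, 3), 1115267) = Rational(1115267, 3) ≈ 3.7176e+5)
Mul(Add(674577, 4264652), Pow(Add(l, 837413), -1)) = Mul(Add(674577, 4264652), Pow(Add(Rational(1115267, 3), 837413), -1)) = Mul(4939229, Pow(Rational(3627506, 3), -1)) = Mul(4939229, Rational(3, 3627506)) = Rational(14817687, 3627506)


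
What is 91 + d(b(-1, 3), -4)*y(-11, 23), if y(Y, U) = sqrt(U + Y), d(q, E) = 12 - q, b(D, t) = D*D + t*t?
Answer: 91 + 4*sqrt(3) ≈ 97.928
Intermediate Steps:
b(D, t) = D**2 + t**2
91 + d(b(-1, 3), -4)*y(-11, 23) = 91 + (12 - ((-1)**2 + 3**2))*sqrt(23 - 11) = 91 + (12 - (1 + 9))*sqrt(12) = 91 + (12 - 1*10)*(2*sqrt(3)) = 91 + (12 - 10)*(2*sqrt(3)) = 91 + 2*(2*sqrt(3)) = 91 + 4*sqrt(3)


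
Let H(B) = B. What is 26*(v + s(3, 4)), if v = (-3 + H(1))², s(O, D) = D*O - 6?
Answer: 260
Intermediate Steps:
s(O, D) = -6 + D*O
v = 4 (v = (-3 + 1)² = (-2)² = 4)
26*(v + s(3, 4)) = 26*(4 + (-6 + 4*3)) = 26*(4 + (-6 + 12)) = 26*(4 + 6) = 26*10 = 260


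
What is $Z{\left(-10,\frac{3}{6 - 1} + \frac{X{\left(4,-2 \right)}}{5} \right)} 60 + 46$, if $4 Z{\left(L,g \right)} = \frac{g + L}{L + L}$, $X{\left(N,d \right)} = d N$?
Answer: $\frac{217}{4} \approx 54.25$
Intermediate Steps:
$X{\left(N,d \right)} = N d$
$Z{\left(L,g \right)} = \frac{L + g}{8 L}$ ($Z{\left(L,g \right)} = \frac{\left(g + L\right) \frac{1}{L + L}}{4} = \frac{\left(L + g\right) \frac{1}{2 L}}{4} = \frac{\frac{1}{2} \frac{1}{L} \left(L + g\right)}{4} = \frac{L + g}{8 L}$)
$Z{\left(-10,\frac{3}{6 - 1} + \frac{X{\left(4,-2 \right)}}{5} \right)} 60 + 46 = \frac{-10 + \left(\frac{3}{6 - 1} + \frac{4 \left(-2\right)}{5}\right)}{8 \left(-10\right)} 60 + 46 = \frac{1}{8} \left(- \frac{1}{10}\right) \left(-10 + \left(\frac{3}{6 - 1} - \frac{8}{5}\right)\right) 60 + 46 = \frac{1}{8} \left(- \frac{1}{10}\right) \left(-10 - \left(\frac{8}{5} - \frac{3}{5}\right)\right) 60 + 46 = \frac{1}{8} \left(- \frac{1}{10}\right) \left(-10 + \left(3 \cdot \frac{1}{5} - \frac{8}{5}\right)\right) 60 + 46 = \frac{1}{8} \left(- \frac{1}{10}\right) \left(-10 + \left(\frac{3}{5} - \frac{8}{5}\right)\right) 60 + 46 = \frac{1}{8} \left(- \frac{1}{10}\right) \left(-10 - 1\right) 60 + 46 = \frac{1}{8} \left(- \frac{1}{10}\right) \left(-11\right) 60 + 46 = \frac{11}{80} \cdot 60 + 46 = \frac{33}{4} + 46 = \frac{217}{4}$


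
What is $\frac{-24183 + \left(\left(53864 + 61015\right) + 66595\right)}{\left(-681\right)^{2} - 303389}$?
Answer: $\frac{157291}{160372} \approx 0.98079$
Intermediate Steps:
$\frac{-24183 + \left(\left(53864 + 61015\right) + 66595\right)}{\left(-681\right)^{2} - 303389} = \frac{-24183 + \left(114879 + 66595\right)}{463761 - 303389} = \frac{-24183 + 181474}{160372} = 157291 \cdot \frac{1}{160372} = \frac{157291}{160372}$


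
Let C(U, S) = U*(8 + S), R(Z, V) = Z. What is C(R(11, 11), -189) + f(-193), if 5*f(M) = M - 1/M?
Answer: -1958563/965 ≈ -2029.6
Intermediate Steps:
f(M) = -1/(5*M) + M/5 (f(M) = (M - 1/M)/5 = -1/(5*M) + M/5)
C(R(11, 11), -189) + f(-193) = 11*(8 - 189) + (1/5)*(-1 + (-193)**2)/(-193) = 11*(-181) + (1/5)*(-1/193)*(-1 + 37249) = -1991 + (1/5)*(-1/193)*37248 = -1991 - 37248/965 = -1958563/965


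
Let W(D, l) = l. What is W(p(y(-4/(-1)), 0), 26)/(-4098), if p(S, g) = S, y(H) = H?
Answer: -13/2049 ≈ -0.0063446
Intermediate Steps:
W(p(y(-4/(-1)), 0), 26)/(-4098) = 26/(-4098) = 26*(-1/4098) = -13/2049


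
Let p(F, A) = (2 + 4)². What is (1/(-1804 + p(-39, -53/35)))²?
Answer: 1/3125824 ≈ 3.1992e-7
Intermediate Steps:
p(F, A) = 36 (p(F, A) = 6² = 36)
(1/(-1804 + p(-39, -53/35)))² = (1/(-1804 + 36))² = (1/(-1768))² = (-1/1768)² = 1/3125824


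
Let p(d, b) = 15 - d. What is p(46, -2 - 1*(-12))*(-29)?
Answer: 899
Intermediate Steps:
p(46, -2 - 1*(-12))*(-29) = (15 - 1*46)*(-29) = (15 - 46)*(-29) = -31*(-29) = 899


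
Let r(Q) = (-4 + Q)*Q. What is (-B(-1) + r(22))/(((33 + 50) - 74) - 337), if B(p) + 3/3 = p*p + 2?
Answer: -197/164 ≈ -1.2012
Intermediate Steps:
B(p) = 1 + p**2 (B(p) = -1 + (p*p + 2) = -1 + (p**2 + 2) = -1 + (2 + p**2) = 1 + p**2)
r(Q) = Q*(-4 + Q)
(-B(-1) + r(22))/(((33 + 50) - 74) - 337) = (-(1 + (-1)**2) + 22*(-4 + 22))/(((33 + 50) - 74) - 337) = (-(1 + 1) + 22*18)/((83 - 74) - 337) = (-1*2 + 396)/(9 - 337) = (-2 + 396)/(-328) = 394*(-1/328) = -197/164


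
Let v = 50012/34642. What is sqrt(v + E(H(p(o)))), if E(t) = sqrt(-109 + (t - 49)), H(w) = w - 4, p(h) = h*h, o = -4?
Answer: sqrt(433128926 + 300017041*I*sqrt(146))/17321 ≈ 2.6089 + 2.3157*I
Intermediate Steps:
p(h) = h**2
H(w) = -4 + w
v = 25006/17321 (v = 50012*(1/34642) = 25006/17321 ≈ 1.4437)
E(t) = sqrt(-158 + t) (E(t) = sqrt(-109 + (-49 + t)) = sqrt(-158 + t))
sqrt(v + E(H(p(o)))) = sqrt(25006/17321 + sqrt(-158 + (-4 + (-4)**2))) = sqrt(25006/17321 + sqrt(-158 + (-4 + 16))) = sqrt(25006/17321 + sqrt(-158 + 12)) = sqrt(25006/17321 + sqrt(-146)) = sqrt(25006/17321 + I*sqrt(146))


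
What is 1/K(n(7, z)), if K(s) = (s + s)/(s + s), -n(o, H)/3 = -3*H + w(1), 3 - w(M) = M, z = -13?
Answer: 1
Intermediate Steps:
w(M) = 3 - M
n(o, H) = -6 + 9*H (n(o, H) = -3*(-3*H + (3 - 1*1)) = -3*(-3*H + (3 - 1)) = -3*(-3*H + 2) = -3*(2 - 3*H) = -6 + 9*H)
K(s) = 1 (K(s) = (2*s)/((2*s)) = (2*s)*(1/(2*s)) = 1)
1/K(n(7, z)) = 1/1 = 1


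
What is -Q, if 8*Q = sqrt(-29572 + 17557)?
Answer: -3*I*sqrt(1335)/8 ≈ -13.702*I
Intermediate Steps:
Q = 3*I*sqrt(1335)/8 (Q = sqrt(-29572 + 17557)/8 = sqrt(-12015)/8 = (3*I*sqrt(1335))/8 = 3*I*sqrt(1335)/8 ≈ 13.702*I)
-Q = -3*I*sqrt(1335)/8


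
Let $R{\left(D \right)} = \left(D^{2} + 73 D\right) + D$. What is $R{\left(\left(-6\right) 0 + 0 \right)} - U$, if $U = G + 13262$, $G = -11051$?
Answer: $-2211$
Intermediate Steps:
$U = 2211$ ($U = -11051 + 13262 = 2211$)
$R{\left(D \right)} = D^{2} + 74 D$
$R{\left(\left(-6\right) 0 + 0 \right)} - U = \left(\left(-6\right) 0 + 0\right) \left(74 + \left(\left(-6\right) 0 + 0\right)\right) - 2211 = \left(0 + 0\right) \left(74 + \left(0 + 0\right)\right) - 2211 = 0 \left(74 + 0\right) - 2211 = 0 \cdot 74 - 2211 = 0 - 2211 = -2211$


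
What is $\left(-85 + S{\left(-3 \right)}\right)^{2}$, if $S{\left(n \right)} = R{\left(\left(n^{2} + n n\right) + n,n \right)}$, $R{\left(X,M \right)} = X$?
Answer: $4900$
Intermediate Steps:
$S{\left(n \right)} = n + 2 n^{2}$ ($S{\left(n \right)} = \left(n^{2} + n n\right) + n = \left(n^{2} + n^{2}\right) + n = 2 n^{2} + n = n + 2 n^{2}$)
$\left(-85 + S{\left(-3 \right)}\right)^{2} = \left(-85 - 3 \left(1 + 2 \left(-3\right)\right)\right)^{2} = \left(-85 - 3 \left(1 - 6\right)\right)^{2} = \left(-85 - -15\right)^{2} = \left(-85 + 15\right)^{2} = \left(-70\right)^{2} = 4900$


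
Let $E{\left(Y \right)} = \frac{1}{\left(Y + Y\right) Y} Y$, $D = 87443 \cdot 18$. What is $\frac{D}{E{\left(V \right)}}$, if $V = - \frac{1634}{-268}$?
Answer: $\frac{1285936758}{67} \approx 1.9193 \cdot 10^{7}$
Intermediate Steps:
$V = \frac{817}{134}$ ($V = \left(-1634\right) \left(- \frac{1}{268}\right) = \frac{817}{134} \approx 6.097$)
$D = 1573974$
$E{\left(Y \right)} = \frac{1}{2 Y}$ ($E{\left(Y \right)} = \frac{1}{2 Y Y} Y = \frac{\frac{1}{2} \frac{1}{Y}}{Y} Y = \frac{1}{2 Y^{2}} Y = \frac{1}{2 Y}$)
$\frac{D}{E{\left(V \right)}} = \frac{1573974}{\frac{1}{2} \frac{1}{\frac{817}{134}}} = \frac{1573974}{\frac{1}{2} \cdot \frac{134}{817}} = \frac{1573974}{\frac{67}{817}} = 1573974 \cdot \frac{817}{67} = \frac{1285936758}{67}$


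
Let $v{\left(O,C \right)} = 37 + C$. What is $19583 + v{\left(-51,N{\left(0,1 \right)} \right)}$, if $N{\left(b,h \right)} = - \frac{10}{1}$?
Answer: $19610$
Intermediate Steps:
$N{\left(b,h \right)} = -10$ ($N{\left(b,h \right)} = \left(-10\right) 1 = -10$)
$19583 + v{\left(-51,N{\left(0,1 \right)} \right)} = 19583 + \left(37 - 10\right) = 19583 + 27 = 19610$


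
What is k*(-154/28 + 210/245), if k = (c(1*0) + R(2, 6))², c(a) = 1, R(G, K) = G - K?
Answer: -585/14 ≈ -41.786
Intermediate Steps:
k = 9 (k = (1 + (2 - 1*6))² = (1 + (2 - 6))² = (1 - 4)² = (-3)² = 9)
k*(-154/28 + 210/245) = 9*(-154/28 + 210/245) = 9*(-154*1/28 + 210*(1/245)) = 9*(-11/2 + 6/7) = 9*(-65/14) = -585/14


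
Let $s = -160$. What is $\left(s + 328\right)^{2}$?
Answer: $28224$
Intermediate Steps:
$\left(s + 328\right)^{2} = \left(-160 + 328\right)^{2} = 168^{2} = 28224$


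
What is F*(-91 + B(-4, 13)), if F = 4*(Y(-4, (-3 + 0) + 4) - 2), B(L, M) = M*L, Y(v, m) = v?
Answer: 3432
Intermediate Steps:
B(L, M) = L*M
F = -24 (F = 4*(-4 - 2) = 4*(-6) = -24)
F*(-91 + B(-4, 13)) = -24*(-91 - 4*13) = -24*(-91 - 52) = -24*(-143) = 3432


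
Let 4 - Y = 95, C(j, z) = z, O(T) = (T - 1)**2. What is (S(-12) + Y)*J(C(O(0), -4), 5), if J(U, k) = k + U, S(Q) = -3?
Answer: -94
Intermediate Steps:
O(T) = (-1 + T)**2
J(U, k) = U + k
Y = -91 (Y = 4 - 1*95 = 4 - 95 = -91)
(S(-12) + Y)*J(C(O(0), -4), 5) = (-3 - 91)*(-4 + 5) = -94*1 = -94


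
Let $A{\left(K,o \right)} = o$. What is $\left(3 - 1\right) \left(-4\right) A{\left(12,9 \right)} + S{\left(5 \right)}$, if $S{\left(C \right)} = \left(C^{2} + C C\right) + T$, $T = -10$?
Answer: $-32$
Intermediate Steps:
$S{\left(C \right)} = -10 + 2 C^{2}$ ($S{\left(C \right)} = \left(C^{2} + C C\right) - 10 = \left(C^{2} + C^{2}\right) - 10 = 2 C^{2} - 10 = -10 + 2 C^{2}$)
$\left(3 - 1\right) \left(-4\right) A{\left(12,9 \right)} + S{\left(5 \right)} = \left(3 - 1\right) \left(-4\right) 9 - \left(10 - 2 \cdot 5^{2}\right) = 2 \left(-4\right) 9 + \left(-10 + 2 \cdot 25\right) = \left(-8\right) 9 + \left(-10 + 50\right) = -72 + 40 = -32$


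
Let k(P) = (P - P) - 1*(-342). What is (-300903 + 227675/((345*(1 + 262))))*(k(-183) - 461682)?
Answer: 839706648658680/6049 ≈ 1.3882e+11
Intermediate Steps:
k(P) = 342 (k(P) = 0 + 342 = 342)
(-300903 + 227675/((345*(1 + 262))))*(k(-183) - 461682) = (-300903 + 227675/((345*(1 + 262))))*(342 - 461682) = (-300903 + 227675/((345*263)))*(-461340) = (-300903 + 227675/90735)*(-461340) = (-300903 + 227675*(1/90735))*(-461340) = (-300903 + 45535/18147)*(-461340) = -5460441206/18147*(-461340) = 839706648658680/6049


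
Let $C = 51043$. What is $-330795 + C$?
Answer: $-279752$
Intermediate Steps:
$-330795 + C = -330795 + 51043 = -279752$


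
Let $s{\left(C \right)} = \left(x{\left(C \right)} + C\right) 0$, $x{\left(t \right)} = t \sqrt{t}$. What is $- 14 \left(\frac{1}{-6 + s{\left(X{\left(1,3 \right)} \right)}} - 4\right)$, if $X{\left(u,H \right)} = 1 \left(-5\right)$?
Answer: $\frac{175}{3} \approx 58.333$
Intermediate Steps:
$X{\left(u,H \right)} = -5$
$x{\left(t \right)} = t^{\frac{3}{2}}$
$s{\left(C \right)} = 0$ ($s{\left(C \right)} = \left(C^{\frac{3}{2}} + C\right) 0 = \left(C + C^{\frac{3}{2}}\right) 0 = 0$)
$- 14 \left(\frac{1}{-6 + s{\left(X{\left(1,3 \right)} \right)}} - 4\right) = - 14 \left(\frac{1}{-6 + 0} - 4\right) = - 14 \left(\frac{1}{-6} - 4\right) = - 14 \left(- \frac{1}{6} - 4\right) = \left(-14\right) \left(- \frac{25}{6}\right) = \frac{175}{3}$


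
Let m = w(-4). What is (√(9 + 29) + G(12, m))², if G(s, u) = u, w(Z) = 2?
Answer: (2 + √38)² ≈ 66.658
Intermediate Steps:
m = 2
(√(9 + 29) + G(12, m))² = (√(9 + 29) + 2)² = (√38 + 2)² = (2 + √38)²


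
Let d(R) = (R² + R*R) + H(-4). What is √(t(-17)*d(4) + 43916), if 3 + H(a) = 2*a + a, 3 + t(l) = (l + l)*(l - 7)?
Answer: √57737 ≈ 240.29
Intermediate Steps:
t(l) = -3 + 2*l*(-7 + l) (t(l) = -3 + (l + l)*(l - 7) = -3 + (2*l)*(-7 + l) = -3 + 2*l*(-7 + l))
H(a) = -3 + 3*a (H(a) = -3 + (2*a + a) = -3 + 3*a)
d(R) = -15 + 2*R² (d(R) = (R² + R*R) + (-3 + 3*(-4)) = (R² + R²) + (-3 - 12) = 2*R² - 15 = -15 + 2*R²)
√(t(-17)*d(4) + 43916) = √((-3 - 14*(-17) + 2*(-17)²)*(-15 + 2*4²) + 43916) = √((-3 + 238 + 2*289)*(-15 + 2*16) + 43916) = √((-3 + 238 + 578)*(-15 + 32) + 43916) = √(813*17 + 43916) = √(13821 + 43916) = √57737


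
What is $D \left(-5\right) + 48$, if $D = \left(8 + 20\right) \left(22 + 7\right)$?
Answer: $-4012$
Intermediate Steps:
$D = 812$ ($D = 28 \cdot 29 = 812$)
$D \left(-5\right) + 48 = 812 \left(-5\right) + 48 = -4060 + 48 = -4012$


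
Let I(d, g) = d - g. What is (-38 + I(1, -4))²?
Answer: 1089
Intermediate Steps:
(-38 + I(1, -4))² = (-38 + (1 - 1*(-4)))² = (-38 + (1 + 4))² = (-38 + 5)² = (-33)² = 1089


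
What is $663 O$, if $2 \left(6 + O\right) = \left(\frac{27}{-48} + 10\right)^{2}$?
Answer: $\frac{13080327}{512} \approx 25548.0$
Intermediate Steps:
$O = \frac{19729}{512}$ ($O = -6 + \frac{\left(\frac{27}{-48} + 10\right)^{2}}{2} = -6 + \frac{\left(27 \left(- \frac{1}{48}\right) + 10\right)^{2}}{2} = -6 + \frac{\left(- \frac{9}{16} + 10\right)^{2}}{2} = -6 + \frac{\left(\frac{151}{16}\right)^{2}}{2} = -6 + \frac{1}{2} \cdot \frac{22801}{256} = -6 + \frac{22801}{512} = \frac{19729}{512} \approx 38.533$)
$663 O = 663 \cdot \frac{19729}{512} = \frac{13080327}{512}$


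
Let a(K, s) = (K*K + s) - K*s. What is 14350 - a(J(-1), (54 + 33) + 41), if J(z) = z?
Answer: 14093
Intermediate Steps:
a(K, s) = s + K² - K*s (a(K, s) = (K² + s) - K*s = (s + K²) - K*s = s + K² - K*s)
14350 - a(J(-1), (54 + 33) + 41) = 14350 - (((54 + 33) + 41) + (-1)² - 1*(-1)*((54 + 33) + 41)) = 14350 - ((87 + 41) + 1 - 1*(-1)*(87 + 41)) = 14350 - (128 + 1 - 1*(-1)*128) = 14350 - (128 + 1 + 128) = 14350 - 1*257 = 14350 - 257 = 14093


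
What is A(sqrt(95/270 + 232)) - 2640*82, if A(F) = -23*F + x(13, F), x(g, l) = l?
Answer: -216480 - 11*sqrt(75282)/9 ≈ -2.1682e+5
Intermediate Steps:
A(F) = -22*F (A(F) = -23*F + F = -22*F)
A(sqrt(95/270 + 232)) - 2640*82 = -22*sqrt(95/270 + 232) - 2640*82 = -22*sqrt(95*(1/270) + 232) - 1*216480 = -22*sqrt(19/54 + 232) - 216480 = -11*sqrt(75282)/9 - 216480 = -216480 - 11*sqrt(75282)/9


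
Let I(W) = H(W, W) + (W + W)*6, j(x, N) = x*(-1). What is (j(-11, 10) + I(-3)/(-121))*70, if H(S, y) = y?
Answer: 95900/121 ≈ 792.56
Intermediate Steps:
j(x, N) = -x
I(W) = 13*W (I(W) = W + (W + W)*6 = W + (2*W)*6 = W + 12*W = 13*W)
(j(-11, 10) + I(-3)/(-121))*70 = (-1*(-11) + (13*(-3))/(-121))*70 = (11 - 39*(-1/121))*70 = (11 + 39/121)*70 = (1370/121)*70 = 95900/121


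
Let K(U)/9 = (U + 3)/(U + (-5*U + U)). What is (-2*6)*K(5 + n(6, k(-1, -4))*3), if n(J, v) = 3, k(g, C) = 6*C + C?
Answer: 306/7 ≈ 43.714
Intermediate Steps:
k(g, C) = 7*C
K(U) = -3*(3 + U)/U (K(U) = 9*((U + 3)/(U + (-5*U + U))) = 9*((3 + U)/(U - 4*U)) = 9*((3 + U)/((-3*U))) = 9*((3 + U)*(-1/(3*U))) = 9*(-(3 + U)/(3*U)) = -3*(3 + U)/U)
(-2*6)*K(5 + n(6, k(-1, -4))*3) = (-2*6)*(-3 - 9/(5 + 3*3)) = -12*(-3 - 9/(5 + 9)) = -12*(-3 - 9/14) = -12*(-51/14) = 306/7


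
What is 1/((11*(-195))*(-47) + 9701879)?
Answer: 1/9802694 ≈ 1.0201e-7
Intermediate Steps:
1/((11*(-195))*(-47) + 9701879) = 1/(-2145*(-47) + 9701879) = 1/(100815 + 9701879) = 1/9802694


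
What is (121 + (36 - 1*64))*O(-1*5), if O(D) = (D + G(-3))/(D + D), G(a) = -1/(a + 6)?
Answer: 248/5 ≈ 49.600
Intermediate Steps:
G(a) = -1/(6 + a)
O(D) = (-1/3 + D)/(2*D) (O(D) = (D - 1/(6 - 3))/(D + D) = (D - 1/3)/((2*D)) = (D - 1*1/3)*(1/(2*D)) = (D - 1/3)*(1/(2*D)) = (-1/3 + D)*(1/(2*D)) = (-1/3 + D)/(2*D))
(121 + (36 - 1*64))*O(-1*5) = (121 + (36 - 1*64))*((-1 + 3*(-1*5))/(6*((-1*5)))) = (121 + (36 - 64))*((1/6)*(-1 + 3*(-5))/(-5)) = (121 - 28)*((1/6)*(-1/5)*(-1 - 15)) = 93*((1/6)*(-1/5)*(-16)) = 93*(8/15) = 248/5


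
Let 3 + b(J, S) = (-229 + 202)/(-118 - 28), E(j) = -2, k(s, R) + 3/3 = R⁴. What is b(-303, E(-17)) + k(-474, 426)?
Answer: 4808296631539/146 ≈ 3.2934e+10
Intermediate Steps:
k(s, R) = -1 + R⁴
b(J, S) = -411/146 (b(J, S) = -3 + (-229 + 202)/(-118 - 28) = -3 - 27/(-146) = -3 - 27*(-1/146) = -3 + 27/146 = -411/146)
b(-303, E(-17)) + k(-474, 426) = -411/146 + (-1 + 426⁴) = -411/146 + (-1 + 32933538576) = -411/146 + 32933538575 = 4808296631539/146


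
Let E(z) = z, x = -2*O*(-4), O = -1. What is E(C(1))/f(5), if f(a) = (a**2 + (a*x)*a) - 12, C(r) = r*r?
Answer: -1/187 ≈ -0.0053476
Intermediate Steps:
x = -8 (x = -2*(-1)*(-4) = 2*(-4) = -8)
C(r) = r**2
f(a) = -12 - 7*a**2 (f(a) = (a**2 + (a*(-8))*a) - 12 = (a**2 + (-8*a)*a) - 12 = (a**2 - 8*a**2) - 12 = -7*a**2 - 12 = -12 - 7*a**2)
E(C(1))/f(5) = 1**2/(-12 - 7*5**2) = 1/(-12 - 7*25) = 1/(-12 - 175) = 1/(-187) = 1*(-1/187) = -1/187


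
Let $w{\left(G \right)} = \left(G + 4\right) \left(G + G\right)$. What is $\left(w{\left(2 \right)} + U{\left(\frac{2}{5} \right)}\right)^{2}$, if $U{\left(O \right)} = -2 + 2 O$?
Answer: $\frac{12996}{25} \approx 519.84$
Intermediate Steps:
$w{\left(G \right)} = 2 G \left(4 + G\right)$ ($w{\left(G \right)} = \left(4 + G\right) 2 G = 2 G \left(4 + G\right)$)
$\left(w{\left(2 \right)} + U{\left(\frac{2}{5} \right)}\right)^{2} = \left(2 \cdot 2 \left(4 + 2\right) - \left(2 - 2 \cdot \frac{2}{5}\right)\right)^{2} = \left(2 \cdot 2 \cdot 6 - \left(2 - 2 \cdot 2 \cdot \frac{1}{5}\right)\right)^{2} = \left(24 + \left(-2 + 2 \cdot \frac{2}{5}\right)\right)^{2} = \left(24 + \left(-2 + \frac{4}{5}\right)\right)^{2} = \left(24 - \frac{6}{5}\right)^{2} = \left(\frac{114}{5}\right)^{2} = \frac{12996}{25}$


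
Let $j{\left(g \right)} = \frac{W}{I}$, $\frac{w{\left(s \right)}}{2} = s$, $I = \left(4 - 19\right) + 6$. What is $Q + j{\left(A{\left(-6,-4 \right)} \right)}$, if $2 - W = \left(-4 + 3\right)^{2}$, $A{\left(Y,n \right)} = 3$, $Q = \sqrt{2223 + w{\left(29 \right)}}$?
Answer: $- \frac{1}{9} + \sqrt{2281} \approx 47.649$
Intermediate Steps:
$I = -9$ ($I = -15 + 6 = -9$)
$w{\left(s \right)} = 2 s$
$Q = \sqrt{2281}$ ($Q = \sqrt{2223 + 2 \cdot 29} = \sqrt{2223 + 58} = \sqrt{2281} \approx 47.76$)
$W = 1$ ($W = 2 - \left(-4 + 3\right)^{2} = 2 - \left(-1\right)^{2} = 2 - 1 = 1$)
$j{\left(g \right)} = - \frac{1}{9}$ ($j{\left(g \right)} = 1 \frac{1}{-9} = 1 \left(- \frac{1}{9}\right) = - \frac{1}{9}$)
$Q + j{\left(A{\left(-6,-4 \right)} \right)} = \sqrt{2281} - \frac{1}{9} = - \frac{1}{9} + \sqrt{2281}$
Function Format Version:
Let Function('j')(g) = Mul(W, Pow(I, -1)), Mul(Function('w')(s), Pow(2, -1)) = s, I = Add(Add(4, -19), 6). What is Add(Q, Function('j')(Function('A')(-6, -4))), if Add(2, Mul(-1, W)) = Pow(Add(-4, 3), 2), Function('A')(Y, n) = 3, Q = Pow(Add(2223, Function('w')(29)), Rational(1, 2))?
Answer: Add(Rational(-1, 9), Pow(2281, Rational(1, 2))) ≈ 47.649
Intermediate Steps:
I = -9 (I = Add(-15, 6) = -9)
Function('w')(s) = Mul(2, s)
Q = Pow(2281, Rational(1, 2)) (Q = Pow(Add(2223, Mul(2, 29)), Rational(1, 2)) = Pow(Add(2223, 58), Rational(1, 2)) = Pow(2281, Rational(1, 2)) ≈ 47.760)
W = 1 (W = Add(2, Mul(-1, Pow(Add(-4, 3), 2))) = Add(2, Mul(-1, Pow(-1, 2))) = Add(2, Mul(-1, 1)) = Add(2, -1) = 1)
Function('j')(g) = Rational(-1, 9) (Function('j')(g) = Mul(1, Pow(-9, -1)) = Mul(1, Rational(-1, 9)) = Rational(-1, 9))
Add(Q, Function('j')(Function('A')(-6, -4))) = Add(Pow(2281, Rational(1, 2)), Rational(-1, 9)) = Add(Rational(-1, 9), Pow(2281, Rational(1, 2)))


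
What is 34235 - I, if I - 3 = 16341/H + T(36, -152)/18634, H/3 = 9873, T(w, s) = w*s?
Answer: 3148866380741/91986741 ≈ 34232.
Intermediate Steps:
T(w, s) = s*w
H = 29619 (H = 3*9873 = 29619)
I = 299697394/91986741 (I = 3 + (16341/29619 - 152*36/18634) = 3 + (16341*(1/29619) - 5472*1/18634) = 3 + (5447/9873 - 2736/9317) = 3 + 23737171/91986741 = 299697394/91986741 ≈ 3.2580)
34235 - I = 34235 - 1*299697394/91986741 = 34235 - 299697394/91986741 = 3148866380741/91986741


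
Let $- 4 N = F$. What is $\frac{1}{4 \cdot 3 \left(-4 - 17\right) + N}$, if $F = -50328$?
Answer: $\frac{1}{12330} \approx 8.1103 \cdot 10^{-5}$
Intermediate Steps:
$N = 12582$ ($N = \left(- \frac{1}{4}\right) \left(-50328\right) = 12582$)
$\frac{1}{4 \cdot 3 \left(-4 - 17\right) + N} = \frac{1}{4 \cdot 3 \left(-4 - 17\right) + 12582} = \frac{1}{12 \left(-4 - 17\right) + 12582} = \frac{1}{12 \left(-21\right) + 12582} = \frac{1}{-252 + 12582} = \frac{1}{12330}$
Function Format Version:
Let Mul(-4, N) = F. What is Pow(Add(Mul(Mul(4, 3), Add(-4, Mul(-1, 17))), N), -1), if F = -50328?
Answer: Rational(1, 12330) ≈ 8.1103e-5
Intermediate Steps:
N = 12582 (N = Mul(Rational(-1, 4), -50328) = 12582)
Pow(Add(Mul(Mul(4, 3), Add(-4, Mul(-1, 17))), N), -1) = Pow(Add(Mul(Mul(4, 3), Add(-4, Mul(-1, 17))), 12582), -1) = Pow(Add(Mul(12, Add(-4, -17)), 12582), -1) = Pow(Add(Mul(12, -21), 12582), -1) = Pow(Add(-252, 12582), -1) = Pow(12330, -1) = Rational(1, 12330)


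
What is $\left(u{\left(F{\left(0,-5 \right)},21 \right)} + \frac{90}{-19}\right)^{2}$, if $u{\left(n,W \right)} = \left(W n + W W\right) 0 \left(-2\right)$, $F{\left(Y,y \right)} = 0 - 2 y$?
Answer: $\frac{8100}{361} \approx 22.438$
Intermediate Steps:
$F{\left(Y,y \right)} = - 2 y$
$u{\left(n,W \right)} = 0$ ($u{\left(n,W \right)} = \left(W n + W^{2}\right) 0 \left(-2\right) = \left(W^{2} + W n\right) 0 \left(-2\right) = 0 \left(-2\right) = 0$)
$\left(u{\left(F{\left(0,-5 \right)},21 \right)} + \frac{90}{-19}\right)^{2} = \left(0 + \frac{90}{-19}\right)^{2} = \left(0 + 90 \left(- \frac{1}{19}\right)\right)^{2} = \left(0 - \frac{90}{19}\right)^{2} = \left(- \frac{90}{19}\right)^{2} = \frac{8100}{361}$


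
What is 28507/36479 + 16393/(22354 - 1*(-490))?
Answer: 1249214155/833326276 ≈ 1.4991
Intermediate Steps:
28507/36479 + 16393/(22354 - 1*(-490)) = 28507*(1/36479) + 16393/(22354 + 490) = 28507/36479 + 16393/22844 = 1249214155/833326276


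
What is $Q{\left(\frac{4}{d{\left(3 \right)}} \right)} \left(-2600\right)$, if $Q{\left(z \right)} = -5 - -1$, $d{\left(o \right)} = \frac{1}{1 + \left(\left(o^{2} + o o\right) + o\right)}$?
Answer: $10400$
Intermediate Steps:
$d{\left(o \right)} = \frac{1}{1 + o + 2 o^{2}}$ ($d{\left(o \right)} = \frac{1}{1 + \left(\left(o^{2} + o^{2}\right) + o\right)} = \frac{1}{1 + \left(2 o^{2} + o\right)} = \frac{1}{1 + \left(o + 2 o^{2}\right)} = \frac{1}{1 + o + 2 o^{2}}$)
$Q{\left(z \right)} = -4$ ($Q{\left(z \right)} = -5 + 1 = -4$)
$Q{\left(\frac{4}{d{\left(3 \right)}} \right)} \left(-2600\right) = \left(-4\right) \left(-2600\right) = 10400$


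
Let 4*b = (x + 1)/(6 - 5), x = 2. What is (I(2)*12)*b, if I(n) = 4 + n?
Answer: 54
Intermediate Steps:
b = ¾ (b = ((2 + 1)/(6 - 5))/4 = (3/1)/4 = (3*1)/4 = (¼)*3 = ¾ ≈ 0.75000)
(I(2)*12)*b = ((4 + 2)*12)*(¾) = (6*12)*(¾) = 72*(¾) = 54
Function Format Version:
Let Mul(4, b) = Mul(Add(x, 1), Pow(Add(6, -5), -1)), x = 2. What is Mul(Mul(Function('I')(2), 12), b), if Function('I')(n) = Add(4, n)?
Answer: 54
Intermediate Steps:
b = Rational(3, 4) (b = Mul(Rational(1, 4), Mul(Add(2, 1), Pow(Add(6, -5), -1))) = Mul(Rational(1, 4), Mul(3, Pow(1, -1))) = Mul(Rational(1, 4), Mul(3, 1)) = Mul(Rational(1, 4), 3) = Rational(3, 4) ≈ 0.75000)
Mul(Mul(Function('I')(2), 12), b) = Mul(Mul(Add(4, 2), 12), Rational(3, 4)) = Mul(Mul(6, 12), Rational(3, 4)) = Mul(72, Rational(3, 4)) = 54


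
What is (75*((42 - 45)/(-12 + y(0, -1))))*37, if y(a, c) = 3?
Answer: 925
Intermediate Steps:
(75*((42 - 45)/(-12 + y(0, -1))))*37 = (75*((42 - 45)/(-12 + 3)))*37 = (75*(-3/(-9)))*37 = (75*(-3*(-1/9)))*37 = (75*(1/3))*37 = 25*37 = 925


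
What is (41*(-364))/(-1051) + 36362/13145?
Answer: 234392442/13815395 ≈ 16.966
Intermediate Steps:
(41*(-364))/(-1051) + 36362/13145 = -14924*(-1/1051) + 36362*(1/13145) = 14924/1051 + 36362/13145 = 234392442/13815395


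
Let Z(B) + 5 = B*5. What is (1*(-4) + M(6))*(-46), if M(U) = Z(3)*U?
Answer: -2576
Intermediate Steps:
Z(B) = -5 + 5*B (Z(B) = -5 + B*5 = -5 + 5*B)
M(U) = 10*U (M(U) = (-5 + 5*3)*U = (-5 + 15)*U = 10*U)
(1*(-4) + M(6))*(-46) = (1*(-4) + 10*6)*(-46) = (-4 + 60)*(-46) = 56*(-46) = -2576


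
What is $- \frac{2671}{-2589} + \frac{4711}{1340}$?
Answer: $\frac{15775919}{3469260} \approx 4.5473$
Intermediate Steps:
$- \frac{2671}{-2589} + \frac{4711}{1340} = \left(-2671\right) \left(- \frac{1}{2589}\right) + 4711 \cdot \frac{1}{1340} = \frac{2671}{2589} + \frac{4711}{1340} = \frac{15775919}{3469260}$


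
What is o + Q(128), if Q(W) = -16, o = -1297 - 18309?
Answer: -19622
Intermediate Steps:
o = -19606
o + Q(128) = -19606 - 16 = -19622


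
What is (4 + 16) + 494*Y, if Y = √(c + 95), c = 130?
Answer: 7430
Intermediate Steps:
Y = 15 (Y = √(130 + 95) = √225 = 15)
(4 + 16) + 494*Y = (4 + 16) + 494*15 = 20 + 7410 = 7430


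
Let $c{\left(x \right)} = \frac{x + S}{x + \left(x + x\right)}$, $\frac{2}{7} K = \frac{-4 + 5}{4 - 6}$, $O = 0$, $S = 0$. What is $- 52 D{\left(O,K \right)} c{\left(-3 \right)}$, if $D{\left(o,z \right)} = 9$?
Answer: $-156$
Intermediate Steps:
$K = - \frac{7}{4}$ ($K = \frac{7 \frac{-4 + 5}{4 - 6}}{2} = \frac{7 \cdot 1 \frac{1}{-2}}{2} = \frac{7 \cdot 1 \left(- \frac{1}{2}\right)}{2} = \frac{7}{2} \left(- \frac{1}{2}\right) = - \frac{7}{4} \approx -1.75$)
$c{\left(x \right)} = \frac{1}{3}$ ($c{\left(x \right)} = \frac{x + 0}{x + \left(x + x\right)} = \frac{x}{x + 2 x} = \frac{x}{3 x} = x \frac{1}{3 x} = \frac{1}{3}$)
$- 52 D{\left(O,K \right)} c{\left(-3 \right)} = \left(-52\right) 9 \cdot \frac{1}{3} = \left(-468\right) \frac{1}{3} = -156$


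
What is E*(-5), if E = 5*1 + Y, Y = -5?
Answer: 0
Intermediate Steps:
E = 0 (E = 5*1 - 5 = 5 - 5 = 0)
E*(-5) = 0*(-5) = 0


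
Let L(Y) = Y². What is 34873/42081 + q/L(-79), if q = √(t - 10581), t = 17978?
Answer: 34873/42081 + √7397/6241 ≈ 0.84249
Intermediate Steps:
q = √7397 (q = √(17978 - 10581) = √7397 ≈ 86.006)
34873/42081 + q/L(-79) = 34873/42081 + √7397/((-79)²) = 34873*(1/42081) + √7397/6241 = 34873/42081 + √7397*(1/6241) = 34873/42081 + √7397/6241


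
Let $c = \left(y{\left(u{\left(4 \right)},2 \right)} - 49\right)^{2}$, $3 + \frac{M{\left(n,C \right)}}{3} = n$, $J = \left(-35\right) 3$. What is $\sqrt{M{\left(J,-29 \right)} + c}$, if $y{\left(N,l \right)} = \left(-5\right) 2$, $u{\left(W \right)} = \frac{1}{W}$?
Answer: $\sqrt{3157} \approx 56.187$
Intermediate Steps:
$y{\left(N,l \right)} = -10$
$J = -105$
$M{\left(n,C \right)} = -9 + 3 n$
$c = 3481$ ($c = \left(-10 - 49\right)^{2} = \left(-59\right)^{2} = 3481$)
$\sqrt{M{\left(J,-29 \right)} + c} = \sqrt{\left(-9 + 3 \left(-105\right)\right) + 3481} = \sqrt{\left(-9 - 315\right) + 3481} = \sqrt{-324 + 3481} = \sqrt{3157}$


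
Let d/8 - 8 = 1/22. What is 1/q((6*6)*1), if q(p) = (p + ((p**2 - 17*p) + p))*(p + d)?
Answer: 11/834624 ≈ 1.3180e-5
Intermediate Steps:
d = 708/11 (d = 64 + 8/22 = 64 + 8*(1/22) = 64 + 4/11 = 708/11 ≈ 64.364)
q(p) = (708/11 + p)*(p**2 - 15*p) (q(p) = (p + ((p**2 - 17*p) + p))*(p + 708/11) = (p + (p**2 - 16*p))*(708/11 + p) = (p**2 - 15*p)*(708/11 + p) = (708/11 + p)*(p**2 - 15*p))
1/q((6*6)*1) = 1/(((6*6)*1)*(-10620 + 11*((6*6)*1)**2 + 543*((6*6)*1))/11) = 1/((36*1)*(-10620 + 11*(36*1)**2 + 543*(36*1))/11) = 1/((1/11)*36*(-10620 + 11*36**2 + 543*36)) = 1/((1/11)*36*(-10620 + 11*1296 + 19548)) = 1/((1/11)*36*(-10620 + 14256 + 19548)) = 1/((1/11)*36*23184) = 1/(834624/11) = 11/834624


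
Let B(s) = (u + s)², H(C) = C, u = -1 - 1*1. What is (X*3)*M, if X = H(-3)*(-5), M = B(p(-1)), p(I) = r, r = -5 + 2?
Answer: 1125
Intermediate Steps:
u = -2 (u = -1 - 1 = -2)
r = -3
p(I) = -3
B(s) = (-2 + s)²
M = 25 (M = (-2 - 3)² = (-5)² = 25)
X = 15 (X = -3*(-5) = 15)
(X*3)*M = (15*3)*25 = 45*25 = 1125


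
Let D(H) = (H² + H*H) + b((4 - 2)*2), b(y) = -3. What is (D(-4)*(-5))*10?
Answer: -1450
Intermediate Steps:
D(H) = -3 + 2*H² (D(H) = (H² + H*H) - 3 = (H² + H²) - 3 = 2*H² - 3 = -3 + 2*H²)
(D(-4)*(-5))*10 = ((-3 + 2*(-4)²)*(-5))*10 = ((-3 + 2*16)*(-5))*10 = ((-3 + 32)*(-5))*10 = (29*(-5))*10 = -145*10 = -1450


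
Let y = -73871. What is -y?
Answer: 73871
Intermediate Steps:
-y = -1*(-73871) = 73871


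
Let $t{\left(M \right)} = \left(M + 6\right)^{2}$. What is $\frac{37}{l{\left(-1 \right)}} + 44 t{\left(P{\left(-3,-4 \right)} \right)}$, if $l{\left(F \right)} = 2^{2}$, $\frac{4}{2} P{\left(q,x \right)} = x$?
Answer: $\frac{2853}{4} \approx 713.25$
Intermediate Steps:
$P{\left(q,x \right)} = \frac{x}{2}$
$l{\left(F \right)} = 4$
$t{\left(M \right)} = \left(6 + M\right)^{2}$
$\frac{37}{l{\left(-1 \right)}} + 44 t{\left(P{\left(-3,-4 \right)} \right)} = \frac{37}{4} + 44 \left(6 + \frac{1}{2} \left(-4\right)\right)^{2} = 37 \cdot \frac{1}{4} + 44 \left(6 - 2\right)^{2} = \frac{37}{4} + 44 \cdot 4^{2} = \frac{37}{4} + 44 \cdot 16 = \frac{37}{4} + 704 = \frac{2853}{4}$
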